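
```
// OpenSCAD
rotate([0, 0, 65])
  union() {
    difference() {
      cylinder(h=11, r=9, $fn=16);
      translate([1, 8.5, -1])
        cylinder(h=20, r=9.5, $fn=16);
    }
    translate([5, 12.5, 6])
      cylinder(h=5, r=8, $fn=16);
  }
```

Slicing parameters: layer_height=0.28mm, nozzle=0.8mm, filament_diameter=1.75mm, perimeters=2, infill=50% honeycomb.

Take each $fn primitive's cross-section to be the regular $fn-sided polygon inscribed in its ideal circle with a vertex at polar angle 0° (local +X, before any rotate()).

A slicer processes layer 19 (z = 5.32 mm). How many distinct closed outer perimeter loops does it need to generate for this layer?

1

At z = 5.32 mm: the r=9 cylinder gives a regular 16-gon of circumradius 9 (constant along its height); the r=9.5 cylinder at (1, 8.5) gives a regular 16-gon of circumradius 9.5 (constant along its height); After the difference (first − rest): starting from the r=9 cylinder, the r=9.5 cylinder at (1, 8.5) partially overlaps it — only the 111.49 mm² overlap (of its 276.30 mm²) is removed, clipping the outline — 1 connected region; the cylinder at (5, 12.5) does not reach this height (z outside [6, 11]); Combining (union): only the result so far is present, so the union is just that shape — 1 connected region; (whole slice rotated 65° about Z — lengths, areas and connectivity unchanged). The result has 1 disconnected region.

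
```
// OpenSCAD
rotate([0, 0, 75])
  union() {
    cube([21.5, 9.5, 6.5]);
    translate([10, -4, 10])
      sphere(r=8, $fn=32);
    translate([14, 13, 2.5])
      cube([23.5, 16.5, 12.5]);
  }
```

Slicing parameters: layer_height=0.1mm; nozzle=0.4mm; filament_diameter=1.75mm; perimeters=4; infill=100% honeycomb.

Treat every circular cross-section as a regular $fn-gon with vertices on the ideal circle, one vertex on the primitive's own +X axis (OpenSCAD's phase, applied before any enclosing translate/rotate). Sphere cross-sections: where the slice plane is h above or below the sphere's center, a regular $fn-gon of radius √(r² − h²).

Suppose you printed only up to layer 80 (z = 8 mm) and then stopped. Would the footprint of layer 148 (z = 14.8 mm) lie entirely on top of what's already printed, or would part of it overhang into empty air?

Compare the two slices. At z = 8: the cube is absent (z outside [0, 6.5]); the r=8 sphere at (10, -4) slices to a regular 32-gon of circumradius 7.746 (√(r²−h²) with h=2 from center) (area = (32/2)·7.746²·sin(360°/32) = 187.29 mm²); the cube at (14, 13) is present — its section is the full 23.5×16.5 rectangle (area 387.75 mm²); Merging all regions: the 2 present regions are separate (no shared area or edge), so areas and boundary lengths simply add and each stays a separate island — area = 575.04 mm²; (rotated 75° about Z; rotation is an isometry so areas/perimeters/island counts are preserved). At z = 14.8: the cube is not intersected at this z (z outside [0, 6.5]); the sphere at (10, -4): section is a regular 32-gon, circumradius = √(r²−h²) = √(8²−4.8²) = 6.400 (area = (32/2)·6.400²·sin(360°/32) = 127.85 mm²); the cube at (14, 13) is present — its section is the full 23.5×16.5 rectangle (area 387.75 mm²); Merging all regions: the 2 present regions are separate (no shared area or edge), so areas and boundary lengths simply add and each stays a separate island — area = 515.60 mm²; (whole slice rotated 75° about Z — lengths, areas and connectivity unchanged). Checking containment: the cross-section at z = 14.8 is a subset of the cross-section at z = 8.

entirely on top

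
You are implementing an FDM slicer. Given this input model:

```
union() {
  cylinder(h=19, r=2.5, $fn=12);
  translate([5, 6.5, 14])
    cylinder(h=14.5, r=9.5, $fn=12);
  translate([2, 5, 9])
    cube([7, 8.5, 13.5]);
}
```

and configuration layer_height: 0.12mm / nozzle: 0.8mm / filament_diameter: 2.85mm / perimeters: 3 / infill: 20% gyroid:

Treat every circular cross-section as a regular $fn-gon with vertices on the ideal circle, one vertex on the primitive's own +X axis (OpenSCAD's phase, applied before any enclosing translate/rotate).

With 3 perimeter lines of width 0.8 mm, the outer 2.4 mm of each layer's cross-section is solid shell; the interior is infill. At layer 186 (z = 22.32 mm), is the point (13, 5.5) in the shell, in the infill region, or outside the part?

shell

At z = 22.32 mm: the cylinder is not intersected at this z (z outside [0, 19]); the cylinder at (5, 6.5): section is a regular 12-gon, circumradius r=9.5; the cube at (2, 5) (footprint 7×8.5) is included at this height; Merging all regions: the 7×8.5 cube at (2, 5) lies entirely inside the r=9.5 cylinder at (5, 6.5), so the union is just the r=9.5 cylinder at (5, 6.5) — 1 connected region. Overall, the cross-section is a single solid region. The nearest boundary edge runs (14.50, 6.50)→(13.23, 1.75); distance from the point to it = 1.19 mm. The point is inside the cross-section, 1.19 mm from the nearest boundary — within the 2.4 mm shell band (3 × 0.8).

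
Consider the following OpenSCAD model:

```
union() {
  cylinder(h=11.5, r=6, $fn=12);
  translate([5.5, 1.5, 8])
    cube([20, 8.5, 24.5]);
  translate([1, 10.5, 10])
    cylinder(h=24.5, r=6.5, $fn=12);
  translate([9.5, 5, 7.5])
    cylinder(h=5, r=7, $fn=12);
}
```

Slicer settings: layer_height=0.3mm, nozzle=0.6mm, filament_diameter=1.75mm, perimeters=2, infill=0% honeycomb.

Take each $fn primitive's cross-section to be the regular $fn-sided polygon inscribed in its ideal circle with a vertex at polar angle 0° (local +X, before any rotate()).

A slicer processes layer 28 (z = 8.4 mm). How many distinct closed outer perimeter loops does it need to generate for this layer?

1

At z = 8.4 mm: the cylinder: section is a regular 12-gon, circumradius r=6; the cube at (5.5, 1.5) (footprint 20×8.5) is included at this height; the cylinder at (1, 10.5) is absent (z outside [10, 34.5]); the r=7 cylinder at (9.5, 5) gives a regular 12-gon of circumradius 7 (constant along its height); Taking the union: the regions partially overlap (shared area 96.78 mm²), so overlapping operands fuse into one piece — 1 connected region. The result has 1 disconnected region.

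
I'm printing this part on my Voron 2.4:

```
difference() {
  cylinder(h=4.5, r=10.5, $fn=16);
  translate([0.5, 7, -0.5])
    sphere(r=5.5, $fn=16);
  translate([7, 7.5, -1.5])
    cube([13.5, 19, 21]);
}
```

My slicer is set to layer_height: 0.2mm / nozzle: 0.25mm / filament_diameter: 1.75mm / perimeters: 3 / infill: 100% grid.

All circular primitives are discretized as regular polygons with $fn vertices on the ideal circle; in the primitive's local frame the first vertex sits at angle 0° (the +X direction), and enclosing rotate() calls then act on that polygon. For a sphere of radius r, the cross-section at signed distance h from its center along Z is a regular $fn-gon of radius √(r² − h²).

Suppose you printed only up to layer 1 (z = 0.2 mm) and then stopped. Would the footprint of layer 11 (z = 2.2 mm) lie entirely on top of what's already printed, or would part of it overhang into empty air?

part overhangs

Compare the two slices. At z = 0.2: the r=10.5 cylinder gives a regular 16-gon of circumradius 10.5 (constant along its height) (area = (16/2)·10.500²·sin(360°/16) = 337.53 mm²); the sphere at (0.5, 7): section is a regular 16-gon, circumradius = √(r²−h²) = √(5.5²−0.7²) = 5.455 (area = (16/2)·5.455²·sin(360°/16) = 91.11 mm²); the cube at (7, 7.5) is present — its section is the full 13.5×19 rectangle (area 256.50 mm²); After the difference (first − rest): starting from the r=10.5 cylinder (337.53 mm²), the r=5.5 sphere at (0.5, 7) partially overlaps it — only the 75.93 mm² overlap (of its 91.11 mm²) is removed, clipping the outline; the 13.5×19 cube at (7, 7.5) partially overlaps it — only the 0.03 mm² overlap (of its 256.50 mm²) is removed, clipping the outline — area = 261.56 mm². At z = 2.2: the r=10.5 cylinder gives a regular 16-gon of circumradius 10.5 (constant along its height) (area = (16/2)·10.500²·sin(360°/16) = 337.53 mm²); the sphere at (0.5, 7): section is a regular 16-gon, circumradius = √(r²−h²) = √(5.5²−2.7²) = 4.792 (area = (16/2)·4.792²·sin(360°/16) = 70.29 mm²); the cube at (7, 7.5) is present — its section is the full 13.5×19 rectangle (area 256.50 mm²); Subtracting the remaining from the first: starting from the r=10.5 cylinder (337.53 mm²), the r=5.5 sphere at (0.5, 7) partially overlaps it — only the 62.32 mm² overlap (of its 70.29 mm²) is removed, clipping the outline; the 13.5×19 cube at (7, 7.5) partially overlaps it — only the 0.03 mm² overlap (of its 256.50 mm²) is removed, clipping the outline — area = 275.18 mm². Checking containment: at z = 2.2 the cross-section extends beyond the z = 0.2 cross-section by about 13.61 mm².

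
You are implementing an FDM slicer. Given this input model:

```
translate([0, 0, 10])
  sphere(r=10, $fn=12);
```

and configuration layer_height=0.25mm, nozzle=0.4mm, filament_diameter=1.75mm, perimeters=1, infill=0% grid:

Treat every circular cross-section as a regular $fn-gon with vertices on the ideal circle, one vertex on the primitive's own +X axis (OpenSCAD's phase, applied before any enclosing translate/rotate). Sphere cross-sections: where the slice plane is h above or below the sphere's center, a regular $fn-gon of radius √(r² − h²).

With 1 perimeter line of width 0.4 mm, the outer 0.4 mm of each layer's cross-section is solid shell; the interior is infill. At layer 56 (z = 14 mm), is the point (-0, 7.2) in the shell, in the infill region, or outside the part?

infill

At z = 14 mm: the r=10 sphere slices to a regular 12-gon of circumradius 9.165 (√(r²−h²) with h=4 from center). Overall, the cross-section is a single solid region. The nearest boundary edge runs (4.58, 7.94)→(0.00, 9.17); distance from the point to it = 1.90 mm. The point is inside the cross-section and 1.90 mm from the nearest boundary — more than the 0.4 mm shell width (1 × 0.4), so it's in the infill interior.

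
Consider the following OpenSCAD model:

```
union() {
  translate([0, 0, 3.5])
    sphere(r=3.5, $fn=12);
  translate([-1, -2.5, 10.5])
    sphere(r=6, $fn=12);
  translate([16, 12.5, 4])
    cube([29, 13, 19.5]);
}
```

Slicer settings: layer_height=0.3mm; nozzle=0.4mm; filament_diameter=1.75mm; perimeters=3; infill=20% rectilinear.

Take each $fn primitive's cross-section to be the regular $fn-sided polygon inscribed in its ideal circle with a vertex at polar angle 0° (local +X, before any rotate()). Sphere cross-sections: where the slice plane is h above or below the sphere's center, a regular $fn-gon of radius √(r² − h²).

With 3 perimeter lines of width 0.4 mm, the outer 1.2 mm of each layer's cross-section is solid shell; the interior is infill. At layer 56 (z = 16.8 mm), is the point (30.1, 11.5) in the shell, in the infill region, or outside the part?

outside

At z = 16.8 mm: the sphere is absent (|z−center|=13.300 > r=3.5); the sphere at (-1, -2.5) does not reach this height (|z−center|=6.300 > r=6); the cube at (16, 12.5) (footprint 29×13) is included at this height; Merging all regions: only the 29×13 cube at (16, 12.5) is present, so the union is just that shape — 1 connected region. Overall, the cross-section is a single solid region. The nearest boundary edge runs (16.00, 12.50)→(45.00, 12.50); distance from the point to it = 1.00 mm. The point is not inside any of the regions above, so it lies outside the cross-section (1.00 mm from the nearest boundary).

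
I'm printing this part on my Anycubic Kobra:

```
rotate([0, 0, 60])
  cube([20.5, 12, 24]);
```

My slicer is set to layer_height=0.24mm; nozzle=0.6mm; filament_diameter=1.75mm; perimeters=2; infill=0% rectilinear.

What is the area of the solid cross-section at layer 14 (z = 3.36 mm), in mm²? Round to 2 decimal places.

At z = 3.36 mm: the cube (footprint 20.5×12) is included at this height (area 246.00 mm²); (rotated 60° about Z; rotation is an isometry so areas/perimeters/island counts are preserved). Overall, the cross-section is a single solid region. Net area = 246.00 mm².

246.00 mm²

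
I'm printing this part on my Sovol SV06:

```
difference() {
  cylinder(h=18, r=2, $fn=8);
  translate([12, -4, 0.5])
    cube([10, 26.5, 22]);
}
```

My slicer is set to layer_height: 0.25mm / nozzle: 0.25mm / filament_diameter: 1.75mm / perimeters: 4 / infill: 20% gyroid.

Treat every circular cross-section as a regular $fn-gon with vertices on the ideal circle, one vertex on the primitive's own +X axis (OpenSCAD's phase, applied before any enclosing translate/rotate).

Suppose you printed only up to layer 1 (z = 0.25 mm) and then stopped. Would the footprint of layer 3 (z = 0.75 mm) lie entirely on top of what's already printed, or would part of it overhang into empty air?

Compare the two slices. At z = 0.25: the r=2 cylinder gives a regular 8-gon of circumradius 2 (constant along its height) (area = (8/2)·2.000²·sin(360°/8) = 11.31 mm²); the cube at (12, -4) does not reach this height (z outside [0.5, 22.5]); Taking the first minus the rest: none of the subtracted shapes is present at this height, so the r=2 cylinder is unchanged — area = 11.31 mm². At z = 0.75: the r=2 cylinder gives a regular 8-gon of circumradius 2 (constant along its height) (area = (8/2)·2.000²·sin(360°/8) = 11.31 mm²); the cube at (12, -4) (footprint 10×26.5) is included at this height (area 265.00 mm²); Subtracting the remaining from the first: starting from the r=2 cylinder (11.31 mm²), the 10×26.5 cube at (12, -4) misses the remaining region (no effect) — area = 11.31 mm². Checking containment: the cross-section at z = 0.75 is a subset of the cross-section at z = 0.25.

entirely on top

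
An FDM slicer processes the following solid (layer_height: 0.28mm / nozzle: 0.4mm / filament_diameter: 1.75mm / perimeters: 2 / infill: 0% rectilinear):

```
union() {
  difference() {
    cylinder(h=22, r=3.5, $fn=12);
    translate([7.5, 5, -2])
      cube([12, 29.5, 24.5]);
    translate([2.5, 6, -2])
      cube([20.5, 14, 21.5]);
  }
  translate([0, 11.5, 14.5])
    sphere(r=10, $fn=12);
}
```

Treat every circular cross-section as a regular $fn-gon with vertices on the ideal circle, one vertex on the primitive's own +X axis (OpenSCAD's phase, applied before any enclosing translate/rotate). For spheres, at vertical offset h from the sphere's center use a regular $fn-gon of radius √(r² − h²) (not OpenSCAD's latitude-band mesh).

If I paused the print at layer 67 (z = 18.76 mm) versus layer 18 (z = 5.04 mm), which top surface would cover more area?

Layer 67 (z = 18.76): the r=3.5 cylinder gives a regular 12-gon of circumradius 3.5 (constant along its height) (area = (12/2)·3.500²·sin(360°/12) = 36.75 mm²); the cube at (7.5, 5) is present — its section is the full 12×29.5 rectangle (area 354.00 mm²); the 20.5×14 cube at (2.5, 6) contributes its full rectangle (area 287.00 mm²); Taking the first minus the rest: starting from the r=3.5 cylinder (36.75 mm²), the 12×29.5 cube at (7.5, 5) misses the remaining region (no effect); the 20.5×14 cube at (2.5, 6) misses the remaining region (no effect) — area = 36.75 mm²; the r=10 sphere at (0, 11.5) slices to a regular 12-gon of circumradius 9.047 (√(r²−h²) with h=4.26 from center) (area = (12/2)·9.047²·sin(360°/12) = 245.56 mm²); Combining (union): the regions partially overlap — summed areas 282.31 mm² minus the doubly-counted overlap 2.03 mm² gives 280.27 mm² — area = 280.27 mm². So its area = 280.27 mm². Layer 18 (z = 5.04): the r=3.5 cylinder gives a regular 12-gon of circumradius 3.5 (constant along its height) (area = (12/2)·3.500²·sin(360°/12) = 36.75 mm²); the cube at (7.5, 5) is present — its section is the full 12×29.5 rectangle (area 354.00 mm²); the cube at (2.5, 6) is present — its section is the full 20.5×14 rectangle (area 287.00 mm²); After the difference (first − rest): starting from the r=3.5 cylinder (36.75 mm²), the 12×29.5 cube at (7.5, 5) misses the remaining region (no effect); the 20.5×14 cube at (2.5, 6) misses the remaining region (no effect) — area = 36.75 mm²; the r=10 sphere at (0, 11.5) slices to a regular 12-gon of circumradius 3.242 (√(r²−h²) with h=9.46 from center) (area = (12/2)·3.242²·sin(360°/12) = 31.53 mm²); Combining (union): the 2 present regions are separate (no shared area or edge), so areas and boundary lengths simply add and each stays a separate island — area = 68.28 mm². So its area = 68.28 mm². Layer 67 is larger (280.27 vs 68.28 mm²).

layer 67 (z = 18.76 mm)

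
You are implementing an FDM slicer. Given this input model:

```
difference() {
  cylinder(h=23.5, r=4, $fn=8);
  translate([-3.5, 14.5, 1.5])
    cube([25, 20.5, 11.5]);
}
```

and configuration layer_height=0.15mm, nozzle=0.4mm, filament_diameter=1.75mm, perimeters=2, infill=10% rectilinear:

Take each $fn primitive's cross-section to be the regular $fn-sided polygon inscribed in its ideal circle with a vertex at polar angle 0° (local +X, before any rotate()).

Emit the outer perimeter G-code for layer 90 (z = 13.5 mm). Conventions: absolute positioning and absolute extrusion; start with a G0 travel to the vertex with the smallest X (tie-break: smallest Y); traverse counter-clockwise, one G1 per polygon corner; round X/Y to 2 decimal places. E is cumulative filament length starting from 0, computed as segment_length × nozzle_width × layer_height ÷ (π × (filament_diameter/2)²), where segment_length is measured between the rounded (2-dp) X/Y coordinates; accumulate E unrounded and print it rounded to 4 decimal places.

G0 X-4.00 Y0.00 Z13.50
G1 X-2.83 Y-2.83 E0.0764
G1 X0.00 Y-4.00 E0.1528
G1 X2.83 Y-2.83 E0.2292
G1 X4.00 Y0.00 E0.3056
G1 X2.83 Y2.83 E0.3819
G1 X0.00 Y4.00 E0.4583
G1 X-2.83 Y2.83 E0.5347
G1 X-4.00 Y0.00 E0.6111

At z = 13.5 mm: the r=4 cylinder contributes a regular 8-gon of circumradius 4; the cube at (-3.5, 14.5) is absent (z outside [1.5, 13]); Subtracting the remaining from the first: none of the subtracted shapes is present at this height, so the r=4 cylinder is unchanged — 1 connected region. The outline is a single polygon with 8 vertices. Extrusion per mm of travel: 0.4 × 0.15 / (π × 0.875²) = 0.024945. Accumulating E over each segment gives final E = 0.6111.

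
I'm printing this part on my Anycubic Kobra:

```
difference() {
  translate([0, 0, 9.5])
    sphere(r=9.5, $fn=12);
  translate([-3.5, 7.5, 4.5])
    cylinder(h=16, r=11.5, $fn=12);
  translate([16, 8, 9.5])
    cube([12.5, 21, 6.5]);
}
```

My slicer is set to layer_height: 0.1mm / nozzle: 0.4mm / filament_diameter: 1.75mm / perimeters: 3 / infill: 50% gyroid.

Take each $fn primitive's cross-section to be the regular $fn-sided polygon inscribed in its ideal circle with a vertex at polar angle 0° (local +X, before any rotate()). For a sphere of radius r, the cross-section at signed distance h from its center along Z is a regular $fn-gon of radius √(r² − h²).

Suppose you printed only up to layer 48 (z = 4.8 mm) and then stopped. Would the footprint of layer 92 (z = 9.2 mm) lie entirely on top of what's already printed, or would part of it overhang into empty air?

part overhangs

Compare the two slices. At z = 4.8: the r=9.5 sphere slices to a regular 12-gon of circumradius 8.256 (√(r²−h²) with h=4.7 from center) (area = (12/2)·8.256²·sin(360°/12) = 204.48 mm²); the cylinder at (-3.5, 7.5): section is a regular 12-gon, circumradius r=11.5 (area = (12/2)·11.500²·sin(360°/12) = 396.75 mm²); the cube at (16, 8) is absent (z outside [9.5, 16]); Taking the first minus the rest: starting from the r=9.5 sphere (204.48 mm²), the r=11.5 cylinder at (-3.5, 7.5) partially overlaps it — only the 132.85 mm² overlap (of its 396.75 mm²) is removed, clipping the outline — area = 71.63 mm². At z = 9.2: the sphere: section is a regular 12-gon, circumradius = √(r²−h²) = √(9.5²−0.3²) = 9.495 (area = (12/2)·9.495²·sin(360°/12) = 270.48 mm²); the r=11.5 cylinder at (-3.5, 7.5) gives a regular 12-gon of circumradius 11.5 (constant along its height) (area = (12/2)·11.500²·sin(360°/12) = 396.75 mm²); the cube at (16, 8) is not intersected at this z (z outside [9.5, 16]); Taking the first minus the rest: starting from the r=9.5 sphere (270.48 mm²), the r=11.5 cylinder at (-3.5, 7.5) partially overlaps it — only the 163.09 mm² overlap (of its 396.75 mm²) is removed, clipping the outline — area = 107.39 mm². Checking containment: at z = 9.2 the cross-section extends beyond the z = 4.8 cross-section by about 35.76 mm².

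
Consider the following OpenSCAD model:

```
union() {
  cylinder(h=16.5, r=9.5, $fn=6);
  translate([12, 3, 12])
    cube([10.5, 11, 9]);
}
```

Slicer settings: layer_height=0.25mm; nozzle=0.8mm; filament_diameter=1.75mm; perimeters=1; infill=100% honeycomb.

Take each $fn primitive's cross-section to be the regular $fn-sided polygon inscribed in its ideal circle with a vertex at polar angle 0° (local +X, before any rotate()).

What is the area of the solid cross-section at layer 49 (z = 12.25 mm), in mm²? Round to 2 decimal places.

349.98 mm²

At z = 12.25 mm: the r=9.5 cylinder gives a regular 6-gon of circumradius 9.5 (constant along its height) (area = (6/2)·9.500²·sin(360°/6) = 234.48 mm²); the cube at (12, 3) (footprint 10.5×11) is included at this height (area 115.50 mm²); Taking the union: the 2 present regions are separate (no shared area or edge), so areas and boundary lengths simply add and each stays a separate island — area = 349.98 mm². Overall, the cross-section has 2 separate islands. Net area = 349.98 mm².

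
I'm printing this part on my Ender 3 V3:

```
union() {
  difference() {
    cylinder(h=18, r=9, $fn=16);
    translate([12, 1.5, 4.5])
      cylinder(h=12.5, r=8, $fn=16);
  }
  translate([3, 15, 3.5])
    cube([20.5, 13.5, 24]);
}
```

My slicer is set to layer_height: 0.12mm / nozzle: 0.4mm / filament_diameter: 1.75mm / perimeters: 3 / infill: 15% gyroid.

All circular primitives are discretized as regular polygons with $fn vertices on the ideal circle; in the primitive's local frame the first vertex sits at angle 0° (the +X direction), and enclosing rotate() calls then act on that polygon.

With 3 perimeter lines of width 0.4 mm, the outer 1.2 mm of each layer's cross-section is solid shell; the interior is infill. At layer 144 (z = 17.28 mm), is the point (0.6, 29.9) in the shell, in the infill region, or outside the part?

At z = 17.28 mm: the r=9 cylinder gives a regular 16-gon of circumradius 9 (constant along its height); the cylinder at (12, 1.5) is absent (z outside [4.5, 17]); Taking the first minus the rest: none of the subtracted shapes is present at this height, so the r=9 cylinder is unchanged — 1 connected region; the 20.5×13.5 cube at (3, 15) contributes its full rectangle; Taking the union: the 2 present regions are separate (no shared area or edge), so areas and boundary lengths simply add and each stays a separate island — 2 connected regions. Overall, the cross-section has 2 separate islands. The nearest boundary edge runs (3.00, 15.00)→(3.00, 28.50); distance from the point to it = 2.78 mm. The point is not inside any of the regions above, so it lies outside the cross-section (2.78 mm from the nearest boundary).

outside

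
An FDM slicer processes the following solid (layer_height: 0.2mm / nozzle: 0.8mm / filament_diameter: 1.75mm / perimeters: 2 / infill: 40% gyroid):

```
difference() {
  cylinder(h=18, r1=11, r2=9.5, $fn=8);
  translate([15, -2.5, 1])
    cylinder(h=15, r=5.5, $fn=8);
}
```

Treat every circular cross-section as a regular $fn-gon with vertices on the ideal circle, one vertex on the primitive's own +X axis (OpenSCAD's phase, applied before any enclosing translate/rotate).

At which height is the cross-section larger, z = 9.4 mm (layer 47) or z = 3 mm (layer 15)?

Layer 47 (z = 9.4): the cone contributes a regular 8-gon of circumradius 10.217 (interpolated between r1=11 and r2=9.5 at t=0.522) (area = (8/2)·10.217²·sin(360°/8) = 295.23 mm²); the cylinder at (15, -2.5): section is a regular 8-gon, circumradius r=5.5 (area = (8/2)·5.500²·sin(360°/8) = 85.56 mm²); Subtracting the remaining from the first: starting from the cone (295.23 mm²), the r=5.5 cylinder at (15, -2.5) misses the remaining region (no effect) — area = 295.23 mm². So its area = 295.23 mm². Layer 15 (z = 3): the cone (r1=11→r2=9.5) has section circumradius 10.750 here — a regular 8-gon (area = (8/2)·10.750²·sin(360°/8) = 326.86 mm²); the cylinder at (15, -2.5): section is a regular 8-gon, circumradius r=5.5 (area = (8/2)·5.500²·sin(360°/8) = 85.56 mm²); After the difference (first − rest): starting from the cone (326.86 mm²), the r=5.5 cylinder at (15, -2.5) partially overlaps it — only the 0.59 mm² overlap (of its 85.56 mm²) is removed, clipping the outline — area = 326.27 mm². So its area = 326.27 mm². Layer 15 is larger (326.27 vs 295.23 mm²).

layer 15 (z = 3 mm)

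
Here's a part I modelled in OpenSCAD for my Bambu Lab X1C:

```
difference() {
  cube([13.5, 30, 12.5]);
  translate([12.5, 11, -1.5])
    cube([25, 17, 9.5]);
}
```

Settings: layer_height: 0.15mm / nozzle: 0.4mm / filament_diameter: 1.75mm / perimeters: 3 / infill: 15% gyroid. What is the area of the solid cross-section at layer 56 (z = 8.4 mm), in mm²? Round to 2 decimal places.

405.00 mm²

At z = 8.4 mm: the cube (footprint 13.5×30) is included at this height (area 405.00 mm²); the cube at (12.5, 11) does not reach this height (z outside [-1.5, 8]); Taking the first minus the rest: none of the subtracted shapes is present at this height, so the 13.5×30 cube is unchanged — area = 405.00 mm². Overall, the cross-section is a single solid region. Net area = 405.00 mm².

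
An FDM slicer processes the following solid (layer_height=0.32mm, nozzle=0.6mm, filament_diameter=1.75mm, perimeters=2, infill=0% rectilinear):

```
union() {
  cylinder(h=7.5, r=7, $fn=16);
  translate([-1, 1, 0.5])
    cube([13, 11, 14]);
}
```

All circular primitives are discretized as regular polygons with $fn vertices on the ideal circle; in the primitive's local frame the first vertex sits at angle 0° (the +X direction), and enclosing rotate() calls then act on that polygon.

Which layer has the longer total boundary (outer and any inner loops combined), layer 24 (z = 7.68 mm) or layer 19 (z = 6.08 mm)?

layer 19 (z = 6.08 mm)

Layer 24 (z = 7.68): the cylinder is not intersected at this z (z outside [0, 7.5]); the cube at (-1, 1) is present — its section is the full 13×11 rectangle (perimeter 48.00 mm); Merging all regions: only the 13×11 cube at (-1, 1) is present, so the union is just that shape — boundary = 48.00 mm. So its perimeter = 48.00 mm. Layer 19 (z = 6.08): the r=7 cylinder gives a regular 16-gon of circumradius 7 (constant along its height) (perimeter = 2·16·7.000·sin(180°/16) = 43.70 mm); the cube at (-1, 1) is present — its section is the full 13×11 rectangle (perimeter 48.00 mm); Taking the union: the regions partially overlap (shared area 36.50 mm²), so the edge portions inside another operand are dropped and the merged outline is re-measured after clipping — boundary = 67.17 mm. So its perimeter = 67.17 mm. Layer 19 is larger (67.17 vs 48.00 mm).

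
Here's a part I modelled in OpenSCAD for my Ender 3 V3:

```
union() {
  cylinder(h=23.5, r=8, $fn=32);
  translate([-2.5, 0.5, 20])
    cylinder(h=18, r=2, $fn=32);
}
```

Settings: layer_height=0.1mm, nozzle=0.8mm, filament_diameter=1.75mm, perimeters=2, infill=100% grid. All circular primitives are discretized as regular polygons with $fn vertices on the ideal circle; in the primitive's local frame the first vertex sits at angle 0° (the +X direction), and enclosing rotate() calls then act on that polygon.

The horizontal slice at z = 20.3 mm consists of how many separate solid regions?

1

At z = 20.3 mm: the r=8 cylinder gives a regular 32-gon of circumradius 8 (constant along its height); the r=2 cylinder at (-2.5, 0.5) gives a regular 32-gon of circumradius 2 (constant along its height); Merging all regions: the r=2 cylinder at (-2.5, 0.5) lies entirely inside the r=8 cylinder, so the union is just the r=8 cylinder — 1 connected region. The result has 1 disconnected region.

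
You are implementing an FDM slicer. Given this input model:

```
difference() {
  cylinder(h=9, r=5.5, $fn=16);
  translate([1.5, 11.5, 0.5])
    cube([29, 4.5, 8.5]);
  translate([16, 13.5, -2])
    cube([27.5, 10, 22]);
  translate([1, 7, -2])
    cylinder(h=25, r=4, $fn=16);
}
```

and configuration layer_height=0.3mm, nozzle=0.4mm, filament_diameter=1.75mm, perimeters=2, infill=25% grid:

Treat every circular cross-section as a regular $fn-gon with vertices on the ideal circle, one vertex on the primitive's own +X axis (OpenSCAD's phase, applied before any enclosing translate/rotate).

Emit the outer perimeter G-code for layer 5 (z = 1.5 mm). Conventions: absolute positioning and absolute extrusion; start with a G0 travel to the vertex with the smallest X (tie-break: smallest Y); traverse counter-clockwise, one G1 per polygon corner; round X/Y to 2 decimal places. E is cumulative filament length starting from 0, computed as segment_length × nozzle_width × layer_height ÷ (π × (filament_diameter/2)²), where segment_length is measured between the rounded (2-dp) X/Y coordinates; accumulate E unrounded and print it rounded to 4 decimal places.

G0 X-5.50 Y0.00 Z1.50
G1 X-5.08 Y-2.10 E0.1068
G1 X-3.89 Y-3.89 E0.2141
G1 X-2.10 Y-5.08 E0.3213
G1 X0.00 Y-5.50 E0.4282
G1 X2.10 Y-5.08 E0.5350
G1 X3.89 Y-3.89 E0.6422
G1 X5.08 Y-2.10 E0.7495
G1 X5.50 Y0.00 E0.8563
G1 X5.08 Y2.10 E0.9632
G1 X3.89 Y3.89 E1.0704
G1 X3.65 Y4.05 E1.0848
G1 X2.53 Y3.30 E1.1520
G1 X1.00 Y3.00 E1.2298
G1 X-0.53 Y3.30 E1.3076
G1 X-1.83 Y4.17 E1.3857
G1 X-2.33 Y4.93 E1.4310
G1 X-3.89 Y3.89 E1.5246
G1 X-5.08 Y2.10 E1.6318
G1 X-5.50 Y0.00 E1.7387

At z = 1.5 mm: the r=5.5 cylinder contributes a regular 16-gon of circumradius 5.5; the cube at (1.5, 11.5) (footprint 29×4.5) is included at this height; the cube at (16, 13.5) is present — its section is the full 27.5×10 rectangle; the cylinder at (1, 7): section is a regular 16-gon, circumradius r=4; Subtracting the remaining from the first: starting from the r=5.5 cylinder, the 29×4.5 cube at (1.5, 11.5) misses the remaining region (no effect); the 27.5×10 cube at (16, 13.5) misses the remaining region (no effect); the r=4 cylinder at (1, 7) partially overlaps it — only the 9.55 mm² overlap (of its 48.98 mm²) is removed, clipping the outline — 1 connected region. The outline is a single polygon with 19 vertices. Extrusion per mm of travel: 0.4 × 0.3 / (π × 0.875²) = 0.049890. Accumulating E over each segment gives final E = 1.7387.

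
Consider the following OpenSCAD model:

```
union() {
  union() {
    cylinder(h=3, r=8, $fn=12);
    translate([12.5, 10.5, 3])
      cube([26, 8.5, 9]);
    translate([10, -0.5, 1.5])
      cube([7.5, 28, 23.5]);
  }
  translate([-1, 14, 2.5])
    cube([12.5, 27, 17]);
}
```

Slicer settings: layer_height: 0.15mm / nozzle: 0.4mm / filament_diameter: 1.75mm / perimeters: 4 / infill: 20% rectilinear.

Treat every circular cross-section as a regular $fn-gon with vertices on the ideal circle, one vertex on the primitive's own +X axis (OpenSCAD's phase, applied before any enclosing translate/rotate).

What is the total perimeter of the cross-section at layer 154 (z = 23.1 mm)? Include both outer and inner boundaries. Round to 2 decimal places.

71.00 mm

At z = 23.1 mm: the cylinder is absent (z outside [0, 3]); the cube at (12.5, 10.5) does not reach this height (z outside [3, 12]); the cube at (10, -0.5) (footprint 7.5×28) is included at this height (perimeter 71.00 mm); Merging all regions: only the 7.5×28 cube at (10, -0.5) is present, so the union is just that shape — boundary = 71.00 mm; the cube at (-1, 14) does not reach this height (z outside [2.5, 19.5]); Merging all regions: only that combined region is present, so the union is just that shape — boundary = 71.00 mm. Overall, the cross-section is a single solid region. Total boundary length (outer) = 71.00 mm.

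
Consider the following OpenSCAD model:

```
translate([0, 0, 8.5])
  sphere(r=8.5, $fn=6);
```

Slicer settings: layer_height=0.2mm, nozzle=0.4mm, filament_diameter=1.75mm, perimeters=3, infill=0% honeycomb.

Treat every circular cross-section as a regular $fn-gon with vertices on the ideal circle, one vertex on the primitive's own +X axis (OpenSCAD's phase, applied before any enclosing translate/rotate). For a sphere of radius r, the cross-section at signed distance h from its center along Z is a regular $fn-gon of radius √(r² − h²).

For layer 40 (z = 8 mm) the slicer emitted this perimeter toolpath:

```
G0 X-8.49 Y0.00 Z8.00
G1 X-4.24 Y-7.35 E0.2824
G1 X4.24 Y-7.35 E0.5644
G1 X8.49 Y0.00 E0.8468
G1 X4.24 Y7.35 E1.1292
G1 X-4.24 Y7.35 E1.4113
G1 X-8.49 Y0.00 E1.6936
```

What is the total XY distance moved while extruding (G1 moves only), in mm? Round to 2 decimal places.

Sum the Euclidean lengths of each G1 segment: total = 50.92 mm.

50.92 mm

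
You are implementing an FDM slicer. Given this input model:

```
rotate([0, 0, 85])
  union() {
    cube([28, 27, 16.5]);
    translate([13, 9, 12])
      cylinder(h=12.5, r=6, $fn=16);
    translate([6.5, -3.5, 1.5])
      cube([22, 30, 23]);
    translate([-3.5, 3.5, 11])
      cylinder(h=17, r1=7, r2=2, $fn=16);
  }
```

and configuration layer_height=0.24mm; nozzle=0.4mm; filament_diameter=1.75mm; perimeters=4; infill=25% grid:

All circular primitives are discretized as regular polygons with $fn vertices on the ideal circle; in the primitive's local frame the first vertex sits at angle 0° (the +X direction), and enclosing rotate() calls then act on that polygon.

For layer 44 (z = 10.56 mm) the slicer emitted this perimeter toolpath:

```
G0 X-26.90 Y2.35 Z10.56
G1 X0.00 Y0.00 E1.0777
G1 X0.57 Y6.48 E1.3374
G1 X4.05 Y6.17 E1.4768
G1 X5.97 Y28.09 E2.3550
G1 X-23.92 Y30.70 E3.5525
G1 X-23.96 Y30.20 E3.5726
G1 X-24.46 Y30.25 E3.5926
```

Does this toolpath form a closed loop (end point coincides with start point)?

no

Start point (G0): (-26.90, 2.35). End point (last G1): the path does not return to the start — open.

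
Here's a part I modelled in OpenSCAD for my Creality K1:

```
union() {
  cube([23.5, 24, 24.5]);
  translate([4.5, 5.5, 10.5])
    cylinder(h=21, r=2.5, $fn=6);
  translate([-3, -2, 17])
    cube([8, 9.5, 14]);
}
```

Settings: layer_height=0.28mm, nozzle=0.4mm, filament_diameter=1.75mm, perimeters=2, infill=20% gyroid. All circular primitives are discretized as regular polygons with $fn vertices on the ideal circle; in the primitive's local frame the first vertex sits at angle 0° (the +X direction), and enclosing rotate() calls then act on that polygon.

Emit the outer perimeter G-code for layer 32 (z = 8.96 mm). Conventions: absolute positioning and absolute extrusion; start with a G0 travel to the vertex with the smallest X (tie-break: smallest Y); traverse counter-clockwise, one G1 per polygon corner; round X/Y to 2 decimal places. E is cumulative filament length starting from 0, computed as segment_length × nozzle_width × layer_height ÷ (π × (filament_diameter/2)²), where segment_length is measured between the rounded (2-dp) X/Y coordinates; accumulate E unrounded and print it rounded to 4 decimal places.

At z = 8.96 mm: the cube (footprint 23.5×24) is included at this height; the cylinder at (4.5, 5.5) is not intersected at this z (z outside [10.5, 31.5]); the cube at (-3, -2) does not reach this height (z outside [17, 31]); Taking the union: only the 23.5×24 cube is present, so the union is just that shape — 1 connected region. The outline is a single polygon with 4 vertices. Extrusion per mm of travel: 0.4 × 0.28 / (π × 0.875²) = 0.046564. Accumulating E over each segment gives final E = 4.4236.

G0 X0.00 Y0.00 Z8.96
G1 X23.50 Y0.00 E1.0943
G1 X23.50 Y24.00 E2.2118
G1 X0.00 Y24.00 E3.3061
G1 X0.00 Y0.00 E4.4236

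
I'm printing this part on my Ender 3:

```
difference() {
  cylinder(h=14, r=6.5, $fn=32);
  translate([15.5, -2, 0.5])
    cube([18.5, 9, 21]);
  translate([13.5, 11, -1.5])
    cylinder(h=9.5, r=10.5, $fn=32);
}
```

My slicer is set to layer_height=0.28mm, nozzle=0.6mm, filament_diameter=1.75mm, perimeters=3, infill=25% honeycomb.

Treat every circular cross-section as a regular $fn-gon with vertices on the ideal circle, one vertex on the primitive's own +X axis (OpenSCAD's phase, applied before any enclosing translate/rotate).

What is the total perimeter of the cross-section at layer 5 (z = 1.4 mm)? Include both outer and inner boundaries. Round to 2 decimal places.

40.78 mm

At z = 1.4 mm: the cylinder: section is a regular 32-gon, circumradius r=6.5 (perimeter = 2·32·6.500·sin(180°/32) = 40.78 mm); the cube at (15.5, -2) (footprint 18.5×9) is included at this height (perimeter 55.00 mm); the cylinder at (13.5, 11): section is a regular 32-gon, circumradius r=10.5 (perimeter = 2·32·10.500·sin(180°/32) = 65.87 mm); Taking the first minus the rest: starting from the r=6.5 cylinder, the 18.5×9 cube at (15.5, -2) misses the remaining region (no effect); the r=10.5 cylinder at (13.5, 11) misses the remaining region (no effect) — boundary = 40.78 mm. Overall, the cross-section is a single solid region. Total boundary length (outer) = 40.78 mm.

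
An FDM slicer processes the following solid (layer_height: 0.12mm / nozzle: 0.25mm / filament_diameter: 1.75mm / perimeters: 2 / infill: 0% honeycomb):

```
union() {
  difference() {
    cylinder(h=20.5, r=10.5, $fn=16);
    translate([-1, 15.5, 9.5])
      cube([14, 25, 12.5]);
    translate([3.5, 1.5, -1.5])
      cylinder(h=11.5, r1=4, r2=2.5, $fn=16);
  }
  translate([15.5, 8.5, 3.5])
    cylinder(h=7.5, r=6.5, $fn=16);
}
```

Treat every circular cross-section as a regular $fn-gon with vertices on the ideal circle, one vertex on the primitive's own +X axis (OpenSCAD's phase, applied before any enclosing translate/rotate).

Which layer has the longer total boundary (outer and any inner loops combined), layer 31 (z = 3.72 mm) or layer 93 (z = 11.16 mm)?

layer 31 (z = 3.72 mm)

Layer 31 (z = 3.72): the r=10.5 cylinder contributes a regular 16-gon of circumradius 10.5 (perimeter = 2·16·10.500·sin(180°/16) = 65.55 mm); the cube at (-1, 15.5) does not reach this height (z outside [9.5, 22]); the cone at (3.5, 1.5) (r1=4→r2=2.5) has section circumradius 3.319 here — a regular 16-gon (perimeter = 2·16·3.319·sin(180°/16) = 20.72 mm); Subtracting the remaining from the first: starting from the r=10.5 cylinder, the cone at (3.5, 1.5) lies wholly inside it (removes its full 33.73 mm² and its 20.72 mm outline becomes a hole wall) — boundary (outer + 1 inner loop) = 86.27 mm; the r=6.5 cylinder at (15.5, 8.5) contributes a regular 16-gon of circumradius 6.5 (perimeter = 2·16·6.500·sin(180°/16) = 40.58 mm); Merging all regions: the 2 present regions are separate (no shared area or edge), so areas and boundary lengths simply add and each stays a separate island — boundary (outer + 1 inner loop) = 126.85 mm. So its perimeter = 126.85 mm. Layer 93 (z = 11.16): the r=10.5 cylinder contributes a regular 16-gon of circumradius 10.5 (perimeter = 2·16·10.500·sin(180°/16) = 65.55 mm); the cube at (-1, 15.5) is present — its section is the full 14×25 rectangle (perimeter 78.00 mm); the cone at (3.5, 1.5) is absent (z outside [-1.5, 10]); Taking the first minus the rest: starting from the r=10.5 cylinder, the 14×25 cube at (-1, 15.5) misses the remaining region (no effect) — boundary = 65.55 mm; the cylinder at (15.5, 8.5) does not reach this height (z outside [3.5, 11]); Merging all regions: only the result so far is present, so the union is just that shape — boundary = 65.55 mm. So its perimeter = 65.55 mm. Layer 31 is larger (126.85 vs 65.55 mm).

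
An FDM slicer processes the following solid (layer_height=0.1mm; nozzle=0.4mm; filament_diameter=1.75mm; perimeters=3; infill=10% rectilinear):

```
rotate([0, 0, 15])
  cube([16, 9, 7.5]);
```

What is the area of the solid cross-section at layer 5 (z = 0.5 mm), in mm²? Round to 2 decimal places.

At z = 0.5 mm: the cube is present — its section is the full 16×9 rectangle (area 144.00 mm²); (whole slice rotated 15° about Z — lengths, areas and connectivity unchanged). Overall, the cross-section is a single solid region. Net area = 144.00 mm².

144.00 mm²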